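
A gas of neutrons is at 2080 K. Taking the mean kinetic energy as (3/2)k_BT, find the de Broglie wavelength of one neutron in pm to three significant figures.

λ = 55.2 pm

KE = (3/2)k_BT = 1.5 × 1.381 × 10⁻²³ × 2080 = 4.309 × 10⁻²⁰ J.
p = √(2mKE) = √(2 × 1.675 × 10⁻²⁷ × 4.309 × 10⁻²⁰) = 1.201 × 10⁻²³ kg·m/s.
λ = h/p = 5.52 × 10⁻¹¹ m = 55.2 pm.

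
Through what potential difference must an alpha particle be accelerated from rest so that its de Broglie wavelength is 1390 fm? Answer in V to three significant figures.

p = h/λ = 6.626 × 10⁻³⁴ / 1.390 × 10⁻¹² = 4.767 × 10⁻²² kg·m/s.
KE = p²/(2m) = 1.710 × 10⁻¹⁷ J.
V = KE/2e = 1.710 × 10⁻¹⁷ / (2 × 1.602 × 10⁻¹⁹) = 53.4 V.

V = 53.4 V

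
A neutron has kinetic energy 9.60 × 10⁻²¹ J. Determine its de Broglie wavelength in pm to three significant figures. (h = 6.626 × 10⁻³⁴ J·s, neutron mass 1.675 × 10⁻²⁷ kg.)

λ = 117 pm

p = √(2mKE) = √(2 × 1.675 × 10⁻²⁷ × 9.600 × 10⁻²¹) = 5.671 × 10⁻²⁴ kg·m/s.
λ = h/p = 6.626 × 10⁻³⁴ / 5.671 × 10⁻²⁴ = 1.17 × 10⁻¹⁰ m = 117 pm.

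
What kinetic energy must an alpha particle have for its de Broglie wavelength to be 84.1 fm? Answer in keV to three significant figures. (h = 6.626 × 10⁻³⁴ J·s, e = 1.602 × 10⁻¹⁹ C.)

KE = 29.2 keV

p = h/λ = 6.626 × 10⁻³⁴ / 8.410 × 10⁻¹⁴ = 7.879 × 10⁻²¹ kg·m/s.
KE = p²/(2m) = (7.879 × 10⁻²¹)² / (2 × 6.645 × 10⁻²⁷) = 4.671 × 10⁻¹⁵ J = 29.2 keV.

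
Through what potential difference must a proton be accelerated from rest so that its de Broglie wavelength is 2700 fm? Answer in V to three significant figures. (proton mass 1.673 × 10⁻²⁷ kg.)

V = 112 V

p = h/λ = 6.626 × 10⁻³⁴ / 2.700 × 10⁻¹² = 2.454 × 10⁻²² kg·m/s.
KE = p²/(2m) = 1.800 × 10⁻¹⁷ J.
V = KE/e = 1.800 × 10⁻¹⁷ / (1.602 × 10⁻¹⁹) = 112 V.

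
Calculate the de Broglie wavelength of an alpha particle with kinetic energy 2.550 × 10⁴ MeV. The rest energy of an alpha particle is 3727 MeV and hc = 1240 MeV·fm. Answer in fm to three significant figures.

Total energy E = KE + m₀c² = 2.550 × 10⁴ + 3727 = 29227 MeV.
(pc)² = E² − (m₀c²)² = (29227)² − (3727)² = 8.403 × 10⁸ MeV², so pc = 2.899 × 10⁴ MeV.
λ = hc/(pc) = 1240 MeV·fm / 2.899 × 10⁴ MeV = 0.0428 fm.

λ = 0.0428 fm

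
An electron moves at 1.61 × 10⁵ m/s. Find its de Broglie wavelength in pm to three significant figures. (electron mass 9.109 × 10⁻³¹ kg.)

p = mv = 9.109 × 10⁻³¹ × 1.61 × 10⁵ = 1.467 × 10⁻²⁵ kg·m/s.
λ = h/p = 6.626 × 10⁻³⁴ / 1.467 × 10⁻²⁵ = 4.52 × 10⁻⁹ m = 4520 pm.

λ = 4520 pm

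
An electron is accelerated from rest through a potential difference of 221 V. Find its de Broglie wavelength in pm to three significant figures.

KE = eV = 1.602 × 10⁻¹⁹ × 221.0 = 3.540 × 10⁻¹⁷ J.
p = √(2mKE) = √(2 × 9.109 × 10⁻³¹ × 3.540 × 10⁻¹⁷) = 8.031 × 10⁻²⁴ kg·m/s.
λ = h/p = 6.626 × 10⁻³⁴ / 8.031 × 10⁻²⁴ = 8.25 × 10⁻¹¹ m = 82.5 pm.

λ = 82.5 pm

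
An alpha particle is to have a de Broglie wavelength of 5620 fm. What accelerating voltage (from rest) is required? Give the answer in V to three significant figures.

V = 3.26 V

p = h/λ = 6.626 × 10⁻³⁴ / 5.620 × 10⁻¹² = 1.179 × 10⁻²² kg·m/s.
KE = p²/(2m) = 1.046 × 10⁻¹⁸ J.
V = KE/2e = 1.046 × 10⁻¹⁸ / (2 × 1.602 × 10⁻¹⁹) = 3.26 V.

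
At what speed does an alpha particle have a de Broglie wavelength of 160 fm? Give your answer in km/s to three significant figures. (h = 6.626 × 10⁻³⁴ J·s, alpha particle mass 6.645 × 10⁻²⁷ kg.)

p = h/λ = 6.626 × 10⁻³⁴ / 1.600 × 10⁻¹³ = 4.141 × 10⁻²¹ kg·m/s.
v = p/m = 4.141 × 10⁻²¹ / 6.645 × 10⁻²⁷ = 6.23 × 10⁵ m/s = 623 km/s.

v = 623 km/s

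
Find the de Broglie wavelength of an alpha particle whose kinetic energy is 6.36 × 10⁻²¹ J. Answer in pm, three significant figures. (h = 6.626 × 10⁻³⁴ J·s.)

p = √(2mKE) = √(2 × 6.645 × 10⁻²⁷ × 6.360 × 10⁻²¹) = 9.194 × 10⁻²⁴ kg·m/s.
λ = h/p = 6.626 × 10⁻³⁴ / 9.194 × 10⁻²⁴ = 7.21 × 10⁻¹¹ m = 72.1 pm.

λ = 72.1 pm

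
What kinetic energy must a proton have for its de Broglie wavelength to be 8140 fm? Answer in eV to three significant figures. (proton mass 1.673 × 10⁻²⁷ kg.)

p = h/λ = 6.626 × 10⁻³⁴ / 8.140 × 10⁻¹² = 8.140 × 10⁻²³ kg·m/s.
KE = p²/(2m) = (8.140 × 10⁻²³)² / (2 × 1.673 × 10⁻²⁷) = 1.980 × 10⁻¹⁸ J = 12.4 eV.

KE = 12.4 eV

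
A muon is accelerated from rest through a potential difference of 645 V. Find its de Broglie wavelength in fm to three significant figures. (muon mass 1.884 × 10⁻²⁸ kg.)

KE = eV = 1.602 × 10⁻¹⁹ × 645.0 = 1.033 × 10⁻¹⁶ J.
p = √(2mKE) = √(2 × 1.884 × 10⁻²⁸ × 1.033 × 10⁻¹⁶) = 1.973 × 10⁻²² kg·m/s.
λ = h/p = 6.626 × 10⁻³⁴ / 1.973 × 10⁻²² = 3.36 × 10⁻¹² m = 3360 fm.

λ = 3360 fm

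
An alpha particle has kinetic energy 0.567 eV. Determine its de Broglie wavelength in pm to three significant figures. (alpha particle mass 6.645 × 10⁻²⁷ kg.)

λ = 19.1 pm

KE = 0.567 eV = 9.083 × 10⁻²⁰ J.
p = √(2mKE) = √(2 × 6.645 × 10⁻²⁷ × 9.083 × 10⁻²⁰) = 3.474 × 10⁻²³ kg·m/s.
λ = h/p = 6.626 × 10⁻³⁴ / 3.474 × 10⁻²³ = 1.91 × 10⁻¹¹ m = 19.1 pm.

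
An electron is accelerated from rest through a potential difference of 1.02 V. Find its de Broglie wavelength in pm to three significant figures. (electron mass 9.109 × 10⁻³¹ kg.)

KE = eV = 1.602 × 10⁻¹⁹ × 1.020 = 1.634 × 10⁻¹⁹ J.
p = √(2mKE) = √(2 × 9.109 × 10⁻³¹ × 1.634 × 10⁻¹⁹) = 5.456 × 10⁻²⁵ kg·m/s.
λ = h/p = 6.626 × 10⁻³⁴ / 5.456 × 10⁻²⁵ = 1.21 × 10⁻⁹ m = 1210 pm.

λ = 1210 pm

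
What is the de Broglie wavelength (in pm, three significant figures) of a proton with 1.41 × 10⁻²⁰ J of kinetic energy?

λ = 96.5 pm

p = √(2mKE) = √(2 × 1.673 × 10⁻²⁷ × 1.410 × 10⁻²⁰) = 6.869 × 10⁻²⁴ kg·m/s.
λ = h/p = 6.626 × 10⁻³⁴ / 6.869 × 10⁻²⁴ = 9.65 × 10⁻¹¹ m = 96.5 pm.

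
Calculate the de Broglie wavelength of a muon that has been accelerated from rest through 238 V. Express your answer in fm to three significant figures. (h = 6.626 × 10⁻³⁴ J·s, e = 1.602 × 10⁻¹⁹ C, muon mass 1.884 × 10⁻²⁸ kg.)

λ = 5530 fm

KE = eV = 1.602 × 10⁻¹⁹ × 238.0 = 3.813 × 10⁻¹⁷ J.
p = √(2mKE) = √(2 × 1.884 × 10⁻²⁸ × 3.813 × 10⁻¹⁷) = 1.199 × 10⁻²² kg·m/s.
λ = h/p = 6.626 × 10⁻³⁴ / 1.199 × 10⁻²² = 5.53 × 10⁻¹² m = 5530 fm.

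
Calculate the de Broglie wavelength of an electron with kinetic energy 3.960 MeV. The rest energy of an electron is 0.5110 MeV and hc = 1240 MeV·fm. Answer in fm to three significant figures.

λ = 279 fm

Total energy E = KE + m₀c² = 3.960 + 0.5110 = 4.4710 MeV.
(pc)² = E² − (m₀c²)² = (4.4710)² − (0.5110)² = 19.73 MeV², so pc = 4.442 MeV.
λ = hc/(pc) = 1240 MeV·fm / 4.442 MeV = 279 fm.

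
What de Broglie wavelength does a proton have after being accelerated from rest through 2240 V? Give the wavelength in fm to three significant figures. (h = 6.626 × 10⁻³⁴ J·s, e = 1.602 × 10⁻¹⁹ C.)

KE = eV = 1.602 × 10⁻¹⁹ × 2240 = 3.588 × 10⁻¹⁶ J.
p = √(2mKE) = √(2 × 1.673 × 10⁻²⁷ × 3.588 × 10⁻¹⁶) = 1.096 × 10⁻²¹ kg·m/s.
λ = h/p = 6.626 × 10⁻³⁴ / 1.096 × 10⁻²¹ = 6.05 × 10⁻¹³ m = 605 fm.

λ = 605 fm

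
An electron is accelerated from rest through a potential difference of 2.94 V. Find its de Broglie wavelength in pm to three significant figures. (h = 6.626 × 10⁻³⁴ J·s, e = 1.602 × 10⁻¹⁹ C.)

KE = eV = 1.602 × 10⁻¹⁹ × 2.940 = 4.710 × 10⁻¹⁹ J.
p = √(2mKE) = √(2 × 9.109 × 10⁻³¹ × 4.710 × 10⁻¹⁹) = 9.263 × 10⁻²⁵ kg·m/s.
λ = h/p = 6.626 × 10⁻³⁴ / 9.263 × 10⁻²⁵ = 7.15 × 10⁻¹⁰ m = 715 pm.

λ = 715 pm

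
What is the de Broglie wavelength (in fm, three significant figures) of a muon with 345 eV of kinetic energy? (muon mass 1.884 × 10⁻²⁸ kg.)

λ = 4590 fm

KE = 345 eV = 5.527 × 10⁻¹⁷ J.
p = √(2mKE) = √(2 × 1.884 × 10⁻²⁸ × 5.527 × 10⁻¹⁷) = 1.443 × 10⁻²² kg·m/s.
λ = h/p = 6.626 × 10⁻³⁴ / 1.443 × 10⁻²² = 4.59 × 10⁻¹² m = 4590 fm.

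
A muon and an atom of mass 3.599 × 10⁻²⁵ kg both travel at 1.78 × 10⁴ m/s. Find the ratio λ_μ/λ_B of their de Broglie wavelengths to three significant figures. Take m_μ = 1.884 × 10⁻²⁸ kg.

λ_μ/λ_B = 1910

At fixed v, p = mv so λ = h/(mv) ∝ 1/m.
λ_μ/λ_B = m_B/m_μ = 3.599 × 10⁻²⁵/1.884 × 10⁻²⁸ = 1910.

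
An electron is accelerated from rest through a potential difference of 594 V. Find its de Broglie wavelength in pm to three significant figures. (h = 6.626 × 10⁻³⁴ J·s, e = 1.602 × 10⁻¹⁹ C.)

KE = eV = 1.602 × 10⁻¹⁹ × 594.0 = 9.516 × 10⁻¹⁷ J.
p = √(2mKE) = √(2 × 9.109 × 10⁻³¹ × 9.516 × 10⁻¹⁷) = 1.317 × 10⁻²³ kg·m/s.
λ = h/p = 6.626 × 10⁻³⁴ / 1.317 × 10⁻²³ = 5.03 × 10⁻¹¹ m = 50.3 pm.

λ = 50.3 pm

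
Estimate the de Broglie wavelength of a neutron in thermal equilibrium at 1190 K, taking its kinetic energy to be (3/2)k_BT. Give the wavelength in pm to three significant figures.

λ = 72.9 pm

KE = (3/2)k_BT = 1.5 × 1.381 × 10⁻²³ × 1190 = 2.465 × 10⁻²⁰ J.
p = √(2mKE) = √(2 × 1.675 × 10⁻²⁷ × 2.465 × 10⁻²⁰) = 9.087 × 10⁻²⁴ kg·m/s.
λ = h/p = 7.29 × 10⁻¹¹ m = 72.9 pm.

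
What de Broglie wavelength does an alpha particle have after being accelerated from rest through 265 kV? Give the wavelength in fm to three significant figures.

λ = 19.7 fm

KE = 2eV = 2 × 1.602 × 10⁻¹⁹ × 2.650 × 10⁵ = 8.491 × 10⁻¹⁴ J.
p = √(2mKE) = √(2 × 6.645 × 10⁻²⁷ × 8.491 × 10⁻¹⁴) = 3.359 × 10⁻²⁰ kg·m/s.
λ = h/p = 6.626 × 10⁻³⁴ / 3.359 × 10⁻²⁰ = 1.97 × 10⁻¹⁴ m = 19.7 fm.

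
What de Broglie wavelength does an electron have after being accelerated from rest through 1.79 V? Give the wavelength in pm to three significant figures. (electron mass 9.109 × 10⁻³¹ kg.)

KE = eV = 1.602 × 10⁻¹⁹ × 1.790 = 2.868 × 10⁻¹⁹ J.
p = √(2mKE) = √(2 × 9.109 × 10⁻³¹ × 2.868 × 10⁻¹⁹) = 7.228 × 10⁻²⁵ kg·m/s.
λ = h/p = 6.626 × 10⁻³⁴ / 7.228 × 10⁻²⁵ = 9.17 × 10⁻¹⁰ m = 917 pm.

λ = 917 pm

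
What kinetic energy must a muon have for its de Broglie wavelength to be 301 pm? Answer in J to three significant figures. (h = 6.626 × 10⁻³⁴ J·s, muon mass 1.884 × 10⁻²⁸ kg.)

p = h/λ = 6.626 × 10⁻³⁴ / 3.010 × 10⁻¹⁰ = 2.201 × 10⁻²⁴ kg·m/s.
KE = p²/(2m) = (2.201 × 10⁻²⁴)² / (2 × 1.884 × 10⁻²⁸) = 1.286 × 10⁻²⁰ J = 1.29 × 10⁻²⁰ J.

KE = 1.29 × 10⁻²⁰ J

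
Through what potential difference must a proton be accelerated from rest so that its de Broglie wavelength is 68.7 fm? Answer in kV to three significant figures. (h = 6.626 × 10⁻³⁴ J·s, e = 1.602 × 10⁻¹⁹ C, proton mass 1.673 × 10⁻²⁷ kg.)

V = 174 kV

p = h/λ = 6.626 × 10⁻³⁴ / 6.870 × 10⁻¹⁴ = 9.645 × 10⁻²¹ kg·m/s.
KE = p²/(2m) = 2.780 × 10⁻¹⁴ J.
V = KE/e = 2.780 × 10⁻¹⁴ / (1.602 × 10⁻¹⁹) = 174 kV.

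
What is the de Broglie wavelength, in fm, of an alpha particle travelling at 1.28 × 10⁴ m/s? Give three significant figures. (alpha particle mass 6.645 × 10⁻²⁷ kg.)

p = mv = 6.645 × 10⁻²⁷ × 1.28 × 10⁴ = 8.506 × 10⁻²³ kg·m/s.
λ = h/p = 6.626 × 10⁻³⁴ / 8.506 × 10⁻²³ = 7.79 × 10⁻¹² m = 7790 fm.

λ = 7790 fm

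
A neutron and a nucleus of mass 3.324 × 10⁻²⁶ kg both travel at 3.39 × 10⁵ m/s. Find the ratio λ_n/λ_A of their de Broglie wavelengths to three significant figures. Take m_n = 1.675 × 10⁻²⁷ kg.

At fixed v, p = mv so λ = h/(mv) ∝ 1/m.
λ_n/λ_A = m_A/m_n = 3.324 × 10⁻²⁶/1.675 × 10⁻²⁷ = 19.8.

λ_n/λ_A = 19.8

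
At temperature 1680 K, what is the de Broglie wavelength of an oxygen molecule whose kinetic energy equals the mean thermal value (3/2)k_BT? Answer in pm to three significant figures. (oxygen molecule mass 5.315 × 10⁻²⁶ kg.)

λ = 10.9 pm

KE = (3/2)k_BT = 1.5 × 1.381 × 10⁻²³ × 1680 = 3.480 × 10⁻²⁰ J.
p = √(2mKE) = √(2 × 5.315 × 10⁻²⁶ × 3.480 × 10⁻²⁰) = 6.082 × 10⁻²³ kg·m/s.
λ = h/p = 1.09 × 10⁻¹¹ m = 10.9 pm.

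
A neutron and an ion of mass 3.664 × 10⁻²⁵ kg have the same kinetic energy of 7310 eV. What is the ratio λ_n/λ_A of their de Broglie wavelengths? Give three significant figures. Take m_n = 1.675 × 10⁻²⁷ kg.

λ_n/λ_A = 14.8

At fixed KE, p = √(2mKE) so λ = h/p ∝ 1/√m.
λ_n/λ_A = √(m_A/m_n) = √(3.664 × 10⁻²⁵/1.675 × 10⁻²⁷) = √(218.7) = 14.8.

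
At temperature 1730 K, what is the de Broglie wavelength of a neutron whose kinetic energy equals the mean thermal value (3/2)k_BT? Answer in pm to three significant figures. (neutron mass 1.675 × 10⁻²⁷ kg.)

KE = (3/2)k_BT = 1.5 × 1.381 × 10⁻²³ × 1730 = 3.584 × 10⁻²⁰ J.
p = √(2mKE) = √(2 × 1.675 × 10⁻²⁷ × 3.584 × 10⁻²⁰) = 1.096 × 10⁻²³ kg·m/s.
λ = h/p = 6.05 × 10⁻¹¹ m = 60.5 pm.

λ = 60.5 pm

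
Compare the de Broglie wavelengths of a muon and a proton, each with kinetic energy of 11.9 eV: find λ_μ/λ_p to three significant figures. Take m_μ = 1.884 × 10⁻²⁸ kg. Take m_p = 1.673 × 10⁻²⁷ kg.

At fixed KE, p = √(2mKE) so λ = h/p ∝ 1/√m.
λ_μ/λ_p = √(m_p/m_μ) = √(1.673 × 10⁻²⁷/1.884 × 10⁻²⁸) = √(8.880) = 2.98.

λ_μ/λ_p = 2.98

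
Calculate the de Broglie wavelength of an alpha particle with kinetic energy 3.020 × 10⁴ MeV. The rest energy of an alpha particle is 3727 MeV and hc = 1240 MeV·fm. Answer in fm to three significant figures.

Total energy E = KE + m₀c² = 3.020 × 10⁴ + 3727 = 33927 MeV.
(pc)² = E² − (m₀c²)² = (33927)² − (3727)² = 1.137 × 10⁹ MeV², so pc = 3.372 × 10⁴ MeV.
λ = hc/(pc) = 1240 MeV·fm / 3.372 × 10⁴ MeV = 0.0368 fm.

λ = 0.0368 fm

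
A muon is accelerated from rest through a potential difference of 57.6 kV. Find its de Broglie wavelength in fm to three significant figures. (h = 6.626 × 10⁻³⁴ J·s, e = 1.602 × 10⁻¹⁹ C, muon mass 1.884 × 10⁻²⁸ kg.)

λ = 355 fm

KE = eV = 1.602 × 10⁻¹⁹ × 5.760 × 10⁴ = 9.228 × 10⁻¹⁵ J.
p = √(2mKE) = √(2 × 1.884 × 10⁻²⁸ × 9.228 × 10⁻¹⁵) = 1.865 × 10⁻²¹ kg·m/s.
λ = h/p = 6.626 × 10⁻³⁴ / 1.865 × 10⁻²¹ = 3.55 × 10⁻¹³ m = 355 fm.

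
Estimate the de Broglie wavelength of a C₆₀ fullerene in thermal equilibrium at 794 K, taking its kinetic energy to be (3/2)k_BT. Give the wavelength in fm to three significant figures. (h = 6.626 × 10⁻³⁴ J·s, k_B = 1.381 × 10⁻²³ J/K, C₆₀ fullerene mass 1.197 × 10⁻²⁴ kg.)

λ = 3340 fm

KE = (3/2)k_BT = 1.5 × 1.381 × 10⁻²³ × 794 = 1.645 × 10⁻²⁰ J.
p = √(2mKE) = √(2 × 1.197 × 10⁻²⁴ × 1.645 × 10⁻²⁰) = 1.984 × 10⁻²² kg·m/s.
λ = h/p = 3.34 × 10⁻¹² m = 3340 fm.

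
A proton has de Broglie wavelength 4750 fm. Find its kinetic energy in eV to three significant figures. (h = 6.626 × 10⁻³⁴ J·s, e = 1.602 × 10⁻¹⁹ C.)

p = h/λ = 6.626 × 10⁻³⁴ / 4.750 × 10⁻¹² = 1.395 × 10⁻²² kg·m/s.
KE = p²/(2m) = (1.395 × 10⁻²²)² / (2 × 1.673 × 10⁻²⁷) = 5.816 × 10⁻¹⁸ J = 36.3 eV.

KE = 36.3 eV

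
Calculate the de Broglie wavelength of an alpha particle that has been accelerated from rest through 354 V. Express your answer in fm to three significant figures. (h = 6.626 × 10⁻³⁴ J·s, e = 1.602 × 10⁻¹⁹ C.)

λ = 540 fm

KE = 2eV = 2 × 1.602 × 10⁻¹⁹ × 354.0 = 1.134 × 10⁻¹⁶ J.
p = √(2mKE) = √(2 × 6.645 × 10⁻²⁷ × 1.134 × 10⁻¹⁶) = 1.228 × 10⁻²¹ kg·m/s.
λ = h/p = 6.626 × 10⁻³⁴ / 1.228 × 10⁻²¹ = 5.40 × 10⁻¹³ m = 540 fm.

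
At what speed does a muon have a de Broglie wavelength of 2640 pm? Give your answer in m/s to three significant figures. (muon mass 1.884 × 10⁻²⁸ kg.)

p = h/λ = 6.626 × 10⁻³⁴ / 2.640 × 10⁻⁹ = 2.510 × 10⁻²⁵ kg·m/s.
v = p/m = 2.510 × 10⁻²⁵ / 1.884 × 10⁻²⁸ = 1.33 × 10³ m/s = 1330 m/s.

v = 1330 m/s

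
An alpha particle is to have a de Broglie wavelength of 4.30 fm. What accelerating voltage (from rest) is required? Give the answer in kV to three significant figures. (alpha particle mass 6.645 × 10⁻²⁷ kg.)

p = h/λ = 6.626 × 10⁻³⁴ / 4.300 × 10⁻¹⁵ = 1.541 × 10⁻¹⁹ kg·m/s.
KE = p²/(2m) = 1.787 × 10⁻¹² J.
V = KE/2e = 1.787 × 10⁻¹² / (2 × 1.602 × 10⁻¹⁹) = 5580 kV.

V = 5580 kV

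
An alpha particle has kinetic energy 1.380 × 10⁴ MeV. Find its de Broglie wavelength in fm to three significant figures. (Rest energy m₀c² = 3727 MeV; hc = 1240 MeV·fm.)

Total energy E = KE + m₀c² = 1.380 × 10⁴ + 3727 = 17527 MeV.
(pc)² = E² − (m₀c²)² = (17527)² − (3727)² = 2.933 × 10⁸ MeV², so pc = 1.713 × 10⁴ MeV.
λ = hc/(pc) = 1240 MeV·fm / 1.713 × 10⁴ MeV = 0.0724 fm.

λ = 0.0724 fm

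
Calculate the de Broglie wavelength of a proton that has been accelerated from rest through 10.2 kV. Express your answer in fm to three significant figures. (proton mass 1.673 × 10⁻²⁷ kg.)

KE = eV = 1.602 × 10⁻¹⁹ × 1.020 × 10⁴ = 1.634 × 10⁻¹⁵ J.
p = √(2mKE) = √(2 × 1.673 × 10⁻²⁷ × 1.634 × 10⁻¹⁵) = 2.338 × 10⁻²¹ kg·m/s.
λ = h/p = 6.626 × 10⁻³⁴ / 2.338 × 10⁻²¹ = 2.83 × 10⁻¹³ m = 283 fm.

λ = 283 fm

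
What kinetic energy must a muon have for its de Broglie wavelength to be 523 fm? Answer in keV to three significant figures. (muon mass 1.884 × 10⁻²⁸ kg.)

KE = 26.6 keV

p = h/λ = 6.626 × 10⁻³⁴ / 5.230 × 10⁻¹³ = 1.267 × 10⁻²¹ kg·m/s.
KE = p²/(2m) = (1.267 × 10⁻²¹)² / (2 × 1.884 × 10⁻²⁸) = 4.260 × 10⁻¹⁵ J = 26.6 keV.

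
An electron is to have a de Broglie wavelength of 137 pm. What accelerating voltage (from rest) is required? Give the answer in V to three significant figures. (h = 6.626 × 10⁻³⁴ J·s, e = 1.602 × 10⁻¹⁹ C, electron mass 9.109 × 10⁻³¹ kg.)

p = h/λ = 6.626 × 10⁻³⁴ / 1.370 × 10⁻¹⁰ = 4.836 × 10⁻²⁴ kg·m/s.
KE = p²/(2m) = 1.284 × 10⁻¹⁷ J.
V = KE/e = 1.284 × 10⁻¹⁷ / (1.602 × 10⁻¹⁹) = 80.1 V.

V = 80.1 V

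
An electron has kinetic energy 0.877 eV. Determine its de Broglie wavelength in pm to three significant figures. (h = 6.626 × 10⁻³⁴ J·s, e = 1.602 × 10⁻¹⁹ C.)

KE = 0.877 eV = 1.405 × 10⁻¹⁹ J.
p = √(2mKE) = √(2 × 9.109 × 10⁻³¹ × 1.405 × 10⁻¹⁹) = 5.059 × 10⁻²⁵ kg·m/s.
λ = h/p = 6.626 × 10⁻³⁴ / 5.059 × 10⁻²⁵ = 1.31 × 10⁻⁹ m = 1310 pm.

λ = 1310 pm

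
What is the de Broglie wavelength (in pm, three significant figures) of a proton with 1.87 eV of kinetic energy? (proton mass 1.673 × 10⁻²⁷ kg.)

λ = 20.9 pm

KE = 1.87 eV = 2.996 × 10⁻¹⁹ J.
p = √(2mKE) = √(2 × 1.673 × 10⁻²⁷ × 2.996 × 10⁻¹⁹) = 3.166 × 10⁻²³ kg·m/s.
λ = h/p = 6.626 × 10⁻³⁴ / 3.166 × 10⁻²³ = 2.09 × 10⁻¹¹ m = 20.9 pm.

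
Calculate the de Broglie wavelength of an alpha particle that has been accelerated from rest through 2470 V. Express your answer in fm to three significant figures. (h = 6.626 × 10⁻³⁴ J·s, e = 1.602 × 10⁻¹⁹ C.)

λ = 204 fm

KE = 2eV = 2 × 1.602 × 10⁻¹⁹ × 2470 = 7.914 × 10⁻¹⁶ J.
p = √(2mKE) = √(2 × 6.645 × 10⁻²⁷ × 7.914 × 10⁻¹⁶) = 3.243 × 10⁻²¹ kg·m/s.
λ = h/p = 6.626 × 10⁻³⁴ / 3.243 × 10⁻²¹ = 2.04 × 10⁻¹³ m = 204 fm.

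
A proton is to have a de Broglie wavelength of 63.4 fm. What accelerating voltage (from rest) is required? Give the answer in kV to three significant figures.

p = h/λ = 6.626 × 10⁻³⁴ / 6.340 × 10⁻¹⁴ = 1.045 × 10⁻²⁰ kg·m/s.
KE = p²/(2m) = 3.264 × 10⁻¹⁴ J.
V = KE/e = 3.264 × 10⁻¹⁴ / (1.602 × 10⁻¹⁹) = 204 kV.

V = 204 kV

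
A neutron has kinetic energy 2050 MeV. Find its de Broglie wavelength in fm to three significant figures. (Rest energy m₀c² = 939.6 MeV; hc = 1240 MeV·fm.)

Total energy E = KE + m₀c² = 2050 + 939.6 = 2989.6 MeV.
(pc)² = E² − (m₀c²)² = (2989.6)² − (939.6)² = 8.055 × 10⁶ MeV², so pc = 2838 MeV.
λ = hc/(pc) = 1240 MeV·fm / 2838 MeV = 0.437 fm.

λ = 0.437 fm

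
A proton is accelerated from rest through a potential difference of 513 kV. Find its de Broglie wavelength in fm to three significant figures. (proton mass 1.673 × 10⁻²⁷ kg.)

KE = eV = 1.602 × 10⁻¹⁹ × 5.130 × 10⁵ = 8.218 × 10⁻¹⁴ J.
p = √(2mKE) = √(2 × 1.673 × 10⁻²⁷ × 8.218 × 10⁻¹⁴) = 1.658 × 10⁻²⁰ kg·m/s.
λ = h/p = 6.626 × 10⁻³⁴ / 1.658 × 10⁻²⁰ = 4.00 × 10⁻¹⁴ m = 40.0 fm.

λ = 40.0 fm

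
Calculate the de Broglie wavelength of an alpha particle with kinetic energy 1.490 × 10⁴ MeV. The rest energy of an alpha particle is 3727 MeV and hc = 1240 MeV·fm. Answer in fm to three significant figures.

Total energy E = KE + m₀c² = 1.490 × 10⁴ + 3727 = 18627 MeV.
(pc)² = E² − (m₀c²)² = (18627)² − (3727)² = 3.331 × 10⁸ MeV², so pc = 1.825 × 10⁴ MeV.
λ = hc/(pc) = 1240 MeV·fm / 1.825 × 10⁴ MeV = 0.0679 fm.

λ = 0.0679 fm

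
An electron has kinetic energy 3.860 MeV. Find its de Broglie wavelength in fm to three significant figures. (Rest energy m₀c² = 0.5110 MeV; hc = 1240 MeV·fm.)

λ = 286 fm

Total energy E = KE + m₀c² = 3.860 + 0.5110 = 4.3710 MeV.
(pc)² = E² − (m₀c²)² = (4.3710)² − (0.5110)² = 18.84 MeV², so pc = 4.341 MeV.
λ = hc/(pc) = 1240 MeV·fm / 4.341 MeV = 286 fm.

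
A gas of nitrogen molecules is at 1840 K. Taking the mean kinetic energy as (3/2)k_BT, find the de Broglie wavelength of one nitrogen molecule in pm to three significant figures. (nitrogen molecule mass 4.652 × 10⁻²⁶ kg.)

λ = 11.1 pm

KE = (3/2)k_BT = 1.5 × 1.381 × 10⁻²³ × 1840 = 3.812 × 10⁻²⁰ J.
p = √(2mKE) = √(2 × 4.652 × 10⁻²⁶ × 3.812 × 10⁻²⁰) = 5.955 × 10⁻²³ kg·m/s.
λ = h/p = 1.11 × 10⁻¹¹ m = 11.1 pm.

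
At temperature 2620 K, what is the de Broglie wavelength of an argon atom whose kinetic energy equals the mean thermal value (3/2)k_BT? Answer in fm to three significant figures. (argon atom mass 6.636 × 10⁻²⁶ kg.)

λ = 7810 fm

KE = (3/2)k_BT = 1.5 × 1.381 × 10⁻²³ × 2620 = 5.427 × 10⁻²⁰ J.
p = √(2mKE) = √(2 × 6.636 × 10⁻²⁶ × 5.427 × 10⁻²⁰) = 8.487 × 10⁻²³ kg·m/s.
λ = h/p = 7.81 × 10⁻¹² m = 7810 fm.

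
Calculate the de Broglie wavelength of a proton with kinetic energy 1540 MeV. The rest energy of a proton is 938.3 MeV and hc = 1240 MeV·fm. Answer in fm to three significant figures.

λ = 0.541 fm

Total energy E = KE + m₀c² = 1540 + 938.3 = 2478.3 MeV.
(pc)² = E² − (m₀c²)² = (2478.3)² − (938.3)² = 5.262 × 10⁶ MeV², so pc = 2294 MeV.
λ = hc/(pc) = 1240 MeV·fm / 2294 MeV = 0.541 fm.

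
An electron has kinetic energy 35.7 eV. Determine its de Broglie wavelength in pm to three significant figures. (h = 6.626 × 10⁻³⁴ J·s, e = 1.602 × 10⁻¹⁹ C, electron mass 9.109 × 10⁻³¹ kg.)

KE = 35.7 eV = 5.719 × 10⁻¹⁸ J.
p = √(2mKE) = √(2 × 9.109 × 10⁻³¹ × 5.719 × 10⁻¹⁸) = 3.228 × 10⁻²⁴ kg·m/s.
λ = h/p = 6.626 × 10⁻³⁴ / 3.228 × 10⁻²⁴ = 2.05 × 10⁻¹⁰ m = 205 pm.

λ = 205 pm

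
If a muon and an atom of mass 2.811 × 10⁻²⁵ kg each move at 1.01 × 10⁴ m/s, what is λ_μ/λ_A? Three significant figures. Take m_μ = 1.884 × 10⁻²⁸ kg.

At fixed v, p = mv so λ = h/(mv) ∝ 1/m.
λ_μ/λ_A = m_A/m_μ = 2.811 × 10⁻²⁵/1.884 × 10⁻²⁸ = 1490.

λ_μ/λ_A = 1490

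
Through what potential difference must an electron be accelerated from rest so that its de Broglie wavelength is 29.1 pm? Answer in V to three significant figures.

p = h/λ = 6.626 × 10⁻³⁴ / 2.910 × 10⁻¹¹ = 2.277 × 10⁻²³ kg·m/s.
KE = p²/(2m) = 2.846 × 10⁻¹⁶ J.
V = KE/e = 2.846 × 10⁻¹⁶ / (1.602 × 10⁻¹⁹) = 1780 V.

V = 1780 V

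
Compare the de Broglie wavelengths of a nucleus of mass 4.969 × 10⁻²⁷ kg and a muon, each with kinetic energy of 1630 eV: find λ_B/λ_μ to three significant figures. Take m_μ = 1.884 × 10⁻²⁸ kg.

λ_B/λ_μ = 0.195

At fixed KE, p = √(2mKE) so λ = h/p ∝ 1/√m.
λ_B/λ_μ = √(m_μ/m_B) = √(1.884 × 10⁻²⁸/4.969 × 10⁻²⁷) = √(0.03792) = 0.195.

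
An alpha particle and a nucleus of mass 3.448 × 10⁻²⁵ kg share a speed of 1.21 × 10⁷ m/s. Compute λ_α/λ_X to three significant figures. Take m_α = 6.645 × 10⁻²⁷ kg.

At fixed v, p = mv so λ = h/(mv) ∝ 1/m.
λ_α/λ_X = m_X/m_α = 3.448 × 10⁻²⁵/6.645 × 10⁻²⁷ = 51.9.

λ_α/λ_X = 51.9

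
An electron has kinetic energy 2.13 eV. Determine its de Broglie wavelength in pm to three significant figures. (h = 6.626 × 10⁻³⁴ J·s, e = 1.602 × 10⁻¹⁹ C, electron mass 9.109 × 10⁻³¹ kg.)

KE = 2.13 eV = 3.412 × 10⁻¹⁹ J.
p = √(2mKE) = √(2 × 9.109 × 10⁻³¹ × 3.412 × 10⁻¹⁹) = 7.884 × 10⁻²⁵ kg·m/s.
λ = h/p = 6.626 × 10⁻³⁴ / 7.884 × 10⁻²⁵ = 8.40 × 10⁻¹⁰ m = 840 pm.

λ = 840 pm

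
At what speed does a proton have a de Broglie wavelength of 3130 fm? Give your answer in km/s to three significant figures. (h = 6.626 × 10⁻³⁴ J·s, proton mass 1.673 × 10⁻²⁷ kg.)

v = 127 km/s

p = h/λ = 6.626 × 10⁻³⁴ / 3.130 × 10⁻¹² = 2.117 × 10⁻²² kg·m/s.
v = p/m = 2.117 × 10⁻²² / 1.673 × 10⁻²⁷ = 1.27 × 10⁵ m/s = 127 km/s.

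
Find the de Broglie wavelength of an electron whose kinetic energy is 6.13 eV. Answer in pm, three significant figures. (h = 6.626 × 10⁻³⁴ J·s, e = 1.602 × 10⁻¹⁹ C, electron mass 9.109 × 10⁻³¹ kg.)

λ = 495 pm

KE = 6.13 eV = 9.820 × 10⁻¹⁹ J.
p = √(2mKE) = √(2 × 9.109 × 10⁻³¹ × 9.820 × 10⁻¹⁹) = 1.338 × 10⁻²⁴ kg·m/s.
λ = h/p = 6.626 × 10⁻³⁴ / 1.338 × 10⁻²⁴ = 4.95 × 10⁻¹⁰ m = 495 pm.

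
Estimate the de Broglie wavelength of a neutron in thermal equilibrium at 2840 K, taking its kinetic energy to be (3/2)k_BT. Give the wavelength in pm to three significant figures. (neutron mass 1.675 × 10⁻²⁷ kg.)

λ = 47.2 pm

KE = (3/2)k_BT = 1.5 × 1.381 × 10⁻²³ × 2840 = 5.883 × 10⁻²⁰ J.
p = √(2mKE) = √(2 × 1.675 × 10⁻²⁷ × 5.883 × 10⁻²⁰) = 1.404 × 10⁻²³ kg·m/s.
λ = h/p = 4.72 × 10⁻¹¹ m = 47.2 pm.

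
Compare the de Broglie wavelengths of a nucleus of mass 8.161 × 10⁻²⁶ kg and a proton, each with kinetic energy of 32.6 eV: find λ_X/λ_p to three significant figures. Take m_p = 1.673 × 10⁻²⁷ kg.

At fixed KE, p = √(2mKE) so λ = h/p ∝ 1/√m.
λ_X/λ_p = √(m_p/m_X) = √(1.673 × 10⁻²⁷/8.161 × 10⁻²⁶) = √(0.02050) = 0.143.

λ_X/λ_p = 0.143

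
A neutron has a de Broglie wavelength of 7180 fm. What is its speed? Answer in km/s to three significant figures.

p = h/λ = 6.626 × 10⁻³⁴ / 7.180 × 10⁻¹² = 9.228 × 10⁻²³ kg·m/s.
v = p/m = 9.228 × 10⁻²³ / 1.675 × 10⁻²⁷ = 5.51 × 10⁴ m/s = 55.1 km/s.

v = 55.1 km/s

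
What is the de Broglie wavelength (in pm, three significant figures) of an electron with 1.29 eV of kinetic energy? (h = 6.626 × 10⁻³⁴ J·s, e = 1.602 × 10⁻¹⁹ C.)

λ = 1080 pm

KE = 1.29 eV = 2.067 × 10⁻¹⁹ J.
p = √(2mKE) = √(2 × 9.109 × 10⁻³¹ × 2.067 × 10⁻¹⁹) = 6.136 × 10⁻²⁵ kg·m/s.
λ = h/p = 6.626 × 10⁻³⁴ / 6.136 × 10⁻²⁵ = 1.08 × 10⁻⁹ m = 1080 pm.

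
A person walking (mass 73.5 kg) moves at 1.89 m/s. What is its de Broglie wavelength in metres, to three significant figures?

λ = 4.77 × 10⁻³⁶ m

p = mv = 73.5 × 1.89 = 1.389 × 10² kg·m/s.
λ = h/p = 6.626 × 10⁻³⁴ / 1.389 × 10² = 4.77 × 10⁻³⁶ m.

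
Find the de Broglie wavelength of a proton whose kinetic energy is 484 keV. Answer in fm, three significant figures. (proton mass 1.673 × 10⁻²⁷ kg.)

λ = 41.1 fm

KE = 484 keV = 7.754 × 10⁻¹⁴ J.
p = √(2mKE) = √(2 × 1.673 × 10⁻²⁷ × 7.754 × 10⁻¹⁴) = 1.611 × 10⁻²⁰ kg·m/s.
λ = h/p = 6.626 × 10⁻³⁴ / 1.611 × 10⁻²⁰ = 4.11 × 10⁻¹⁴ m = 41.1 fm.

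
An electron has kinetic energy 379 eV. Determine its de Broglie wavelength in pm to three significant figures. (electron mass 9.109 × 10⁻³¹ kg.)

λ = 63.0 pm

KE = 379 eV = 6.072 × 10⁻¹⁷ J.
p = √(2mKE) = √(2 × 9.109 × 10⁻³¹ × 6.072 × 10⁻¹⁷) = 1.052 × 10⁻²³ kg·m/s.
λ = h/p = 6.626 × 10⁻³⁴ / 1.052 × 10⁻²³ = 6.30 × 10⁻¹¹ m = 63.0 pm.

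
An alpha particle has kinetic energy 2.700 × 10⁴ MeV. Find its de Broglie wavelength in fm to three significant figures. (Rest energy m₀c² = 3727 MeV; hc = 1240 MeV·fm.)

λ = 0.0407 fm

Total energy E = KE + m₀c² = 2.700 × 10⁴ + 3727 = 30727 MeV.
(pc)² = E² − (m₀c²)² = (30727)² − (3727)² = 9.303 × 10⁸ MeV², so pc = 3.050 × 10⁴ MeV.
λ = hc/(pc) = 1240 MeV·fm / 3.050 × 10⁴ MeV = 0.0407 fm.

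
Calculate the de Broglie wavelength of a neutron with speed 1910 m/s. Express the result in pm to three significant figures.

λ = 207 pm

p = mv = 1.675 × 10⁻²⁷ × 1910 = 3.199 × 10⁻²⁴ kg·m/s.
λ = h/p = 6.626 × 10⁻³⁴ / 3.199 × 10⁻²⁴ = 2.07 × 10⁻¹⁰ m = 207 pm.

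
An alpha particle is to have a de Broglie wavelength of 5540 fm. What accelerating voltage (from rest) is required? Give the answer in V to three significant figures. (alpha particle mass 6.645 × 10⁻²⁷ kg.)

V = 3.36 V

p = h/λ = 6.626 × 10⁻³⁴ / 5.540 × 10⁻¹² = 1.196 × 10⁻²² kg·m/s.
KE = p²/(2m) = 1.076 × 10⁻¹⁸ J.
V = KE/2e = 1.076 × 10⁻¹⁸ / (2 × 1.602 × 10⁻¹⁹) = 3.36 V.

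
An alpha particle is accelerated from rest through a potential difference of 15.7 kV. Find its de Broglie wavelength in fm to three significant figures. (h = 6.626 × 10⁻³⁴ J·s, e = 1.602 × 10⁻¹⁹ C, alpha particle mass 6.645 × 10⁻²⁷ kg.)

KE = 2eV = 2 × 1.602 × 10⁻¹⁹ × 1.570 × 10⁴ = 5.030 × 10⁻¹⁵ J.
p = √(2mKE) = √(2 × 6.645 × 10⁻²⁷ × 5.030 × 10⁻¹⁵) = 8.176 × 10⁻²¹ kg·m/s.
λ = h/p = 6.626 × 10⁻³⁴ / 8.176 × 10⁻²¹ = 8.10 × 10⁻¹⁴ m = 81.0 fm.

λ = 81.0 fm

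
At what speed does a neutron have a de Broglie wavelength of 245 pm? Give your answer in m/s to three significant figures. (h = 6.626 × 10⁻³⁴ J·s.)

v = 1610 m/s

p = h/λ = 6.626 × 10⁻³⁴ / 2.450 × 10⁻¹⁰ = 2.704 × 10⁻²⁴ kg·m/s.
v = p/m = 2.704 × 10⁻²⁴ / 1.675 × 10⁻²⁷ = 1.61 × 10³ m/s = 1610 m/s.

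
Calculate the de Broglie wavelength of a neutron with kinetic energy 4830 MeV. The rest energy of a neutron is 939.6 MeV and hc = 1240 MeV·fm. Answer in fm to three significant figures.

λ = 0.218 fm

Total energy E = KE + m₀c² = 4830 + 939.6 = 5769.6 MeV.
(pc)² = E² − (m₀c²)² = (5769.6)² − (939.6)² = 3.241 × 10⁷ MeV², so pc = 5693 MeV.
λ = hc/(pc) = 1240 MeV·fm / 5693 MeV = 0.218 fm.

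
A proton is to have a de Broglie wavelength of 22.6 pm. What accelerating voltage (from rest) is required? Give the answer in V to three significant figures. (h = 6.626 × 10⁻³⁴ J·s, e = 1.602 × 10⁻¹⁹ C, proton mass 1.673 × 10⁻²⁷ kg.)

V = 1.60 V

p = h/λ = 6.626 × 10⁻³⁴ / 2.260 × 10⁻¹¹ = 2.932 × 10⁻²³ kg·m/s.
KE = p²/(2m) = 2.569 × 10⁻¹⁹ J.
V = KE/e = 2.569 × 10⁻¹⁹ / (1.602 × 10⁻¹⁹) = 1.60 V.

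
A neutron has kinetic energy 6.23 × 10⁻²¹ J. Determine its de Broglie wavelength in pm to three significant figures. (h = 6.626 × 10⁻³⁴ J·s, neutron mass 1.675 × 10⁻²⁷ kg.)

p = √(2mKE) = √(2 × 1.675 × 10⁻²⁷ × 6.230 × 10⁻²¹) = 4.568 × 10⁻²⁴ kg·m/s.
λ = h/p = 6.626 × 10⁻³⁴ / 4.568 × 10⁻²⁴ = 1.45 × 10⁻¹⁰ m = 145 pm.

λ = 145 pm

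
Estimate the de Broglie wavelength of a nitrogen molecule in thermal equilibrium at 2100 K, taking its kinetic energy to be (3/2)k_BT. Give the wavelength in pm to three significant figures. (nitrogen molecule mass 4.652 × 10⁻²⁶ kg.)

KE = (3/2)k_BT = 1.5 × 1.381 × 10⁻²³ × 2100 = 4.350 × 10⁻²⁰ J.
p = √(2mKE) = √(2 × 4.652 × 10⁻²⁶ × 4.350 × 10⁻²⁰) = 6.362 × 10⁻²³ kg·m/s.
λ = h/p = 1.04 × 10⁻¹¹ m = 10.4 pm.

λ = 10.4 pm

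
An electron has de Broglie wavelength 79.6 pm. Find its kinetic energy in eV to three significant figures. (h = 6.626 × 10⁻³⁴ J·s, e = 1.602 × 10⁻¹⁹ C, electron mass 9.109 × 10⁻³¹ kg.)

p = h/λ = 6.626 × 10⁻³⁴ / 7.960 × 10⁻¹¹ = 8.324 × 10⁻²⁴ kg·m/s.
KE = p²/(2m) = (8.324 × 10⁻²⁴)² / (2 × 9.109 × 10⁻³¹) = 3.803 × 10⁻¹⁷ J = 237 eV.

KE = 237 eV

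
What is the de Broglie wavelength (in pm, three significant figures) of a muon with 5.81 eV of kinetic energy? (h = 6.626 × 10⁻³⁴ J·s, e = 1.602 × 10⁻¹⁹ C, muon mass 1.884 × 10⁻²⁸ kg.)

λ = 35.4 pm

KE = 5.81 eV = 9.308 × 10⁻¹⁹ J.
p = √(2mKE) = √(2 × 1.884 × 10⁻²⁸ × 9.308 × 10⁻¹⁹) = 1.873 × 10⁻²³ kg·m/s.
λ = h/p = 6.626 × 10⁻³⁴ / 1.873 × 10⁻²³ = 3.54 × 10⁻¹¹ m = 35.4 pm.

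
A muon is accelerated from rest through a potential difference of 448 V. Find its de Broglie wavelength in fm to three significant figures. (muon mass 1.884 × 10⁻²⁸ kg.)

KE = eV = 1.602 × 10⁻¹⁹ × 448.0 = 7.177 × 10⁻¹⁷ J.
p = √(2mKE) = √(2 × 1.884 × 10⁻²⁸ × 7.177 × 10⁻¹⁷) = 1.644 × 10⁻²² kg·m/s.
λ = h/p = 6.626 × 10⁻³⁴ / 1.644 × 10⁻²² = 4.03 × 10⁻¹² m = 4030 fm.

λ = 4030 fm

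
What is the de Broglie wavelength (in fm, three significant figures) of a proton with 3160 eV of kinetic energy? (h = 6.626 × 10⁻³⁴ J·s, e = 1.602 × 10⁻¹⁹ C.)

λ = 509 fm

KE = 3160 eV = 5.062 × 10⁻¹⁶ J.
p = √(2mKE) = √(2 × 1.673 × 10⁻²⁷ × 5.062 × 10⁻¹⁶) = 1.301 × 10⁻²¹ kg·m/s.
λ = h/p = 6.626 × 10⁻³⁴ / 1.301 × 10⁻²¹ = 5.09 × 10⁻¹³ m = 509 fm.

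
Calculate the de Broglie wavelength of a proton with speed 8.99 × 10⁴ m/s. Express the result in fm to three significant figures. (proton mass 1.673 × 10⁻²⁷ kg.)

λ = 4410 fm

p = mv = 1.673 × 10⁻²⁷ × 8.99 × 10⁴ = 1.504 × 10⁻²² kg·m/s.
λ = h/p = 6.626 × 10⁻³⁴ / 1.504 × 10⁻²² = 4.41 × 10⁻¹² m = 4410 fm.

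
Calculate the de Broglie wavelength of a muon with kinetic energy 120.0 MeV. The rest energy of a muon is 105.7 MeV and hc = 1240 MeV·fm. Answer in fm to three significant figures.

Total energy E = KE + m₀c² = 120.0 + 105.7 = 225.7 MeV.
(pc)² = E² − (m₀c²)² = (225.7)² − (105.7)² = 3.977 × 10⁴ MeV², so pc = 199.4 MeV.
λ = hc/(pc) = 1240 MeV·fm / 199.4 MeV = 6.22 fm.

λ = 6.22 fm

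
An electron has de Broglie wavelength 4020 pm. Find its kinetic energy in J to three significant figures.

p = h/λ = 6.626 × 10⁻³⁴ / 4.020 × 10⁻⁹ = 1.648 × 10⁻²⁵ kg·m/s.
KE = p²/(2m) = (1.648 × 10⁻²⁵)² / (2 × 9.109 × 10⁻³¹) = 1.491 × 10⁻²⁰ J = 1.49 × 10⁻²⁰ J.

KE = 1.49 × 10⁻²⁰ J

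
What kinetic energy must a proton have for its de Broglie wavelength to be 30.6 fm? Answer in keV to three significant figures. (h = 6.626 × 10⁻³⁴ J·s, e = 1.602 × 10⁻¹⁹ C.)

p = h/λ = 6.626 × 10⁻³⁴ / 3.060 × 10⁻¹⁴ = 2.165 × 10⁻²⁰ kg·m/s.
KE = p²/(2m) = (2.165 × 10⁻²⁰)² / (2 × 1.673 × 10⁻²⁷) = 1.401 × 10⁻¹³ J = 875 keV.

KE = 875 keV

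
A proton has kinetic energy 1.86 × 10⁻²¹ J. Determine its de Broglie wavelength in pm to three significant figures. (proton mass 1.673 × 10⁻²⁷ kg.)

p = √(2mKE) = √(2 × 1.673 × 10⁻²⁷ × 1.860 × 10⁻²¹) = 2.495 × 10⁻²⁴ kg·m/s.
λ = h/p = 6.626 × 10⁻³⁴ / 2.495 × 10⁻²⁴ = 2.66 × 10⁻¹⁰ m = 266 pm.

λ = 266 pm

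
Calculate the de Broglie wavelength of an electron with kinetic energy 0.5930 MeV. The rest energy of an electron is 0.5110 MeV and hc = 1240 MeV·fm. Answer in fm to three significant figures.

Total energy E = KE + m₀c² = 0.5930 + 0.5110 = 1.1040 MeV.
(pc)² = E² − (m₀c²)² = (1.1040)² − (0.5110)² = 0.9577 MeV², so pc = 0.9786 MeV.
λ = hc/(pc) = 1240 MeV·fm / 0.9786 MeV = 1270 fm.

λ = 1270 fm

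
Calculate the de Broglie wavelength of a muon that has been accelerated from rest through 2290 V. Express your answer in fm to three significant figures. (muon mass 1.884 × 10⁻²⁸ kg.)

λ = 1780 fm

KE = eV = 1.602 × 10⁻¹⁹ × 2290 = 3.669 × 10⁻¹⁶ J.
p = √(2mKE) = √(2 × 1.884 × 10⁻²⁸ × 3.669 × 10⁻¹⁶) = 3.718 × 10⁻²² kg·m/s.
λ = h/p = 6.626 × 10⁻³⁴ / 3.718 × 10⁻²² = 1.78 × 10⁻¹² m = 1780 fm.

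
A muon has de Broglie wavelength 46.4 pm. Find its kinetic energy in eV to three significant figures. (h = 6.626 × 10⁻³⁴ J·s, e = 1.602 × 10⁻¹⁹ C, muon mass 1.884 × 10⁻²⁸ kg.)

KE = 3.38 eV

p = h/λ = 6.626 × 10⁻³⁴ / 4.640 × 10⁻¹¹ = 1.428 × 10⁻²³ kg·m/s.
KE = p²/(2m) = (1.428 × 10⁻²³)² / (2 × 1.884 × 10⁻²⁸) = 5.412 × 10⁻¹⁹ J = 3.38 eV.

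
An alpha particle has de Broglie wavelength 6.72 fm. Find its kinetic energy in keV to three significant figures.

p = h/λ = 6.626 × 10⁻³⁴ / 6.720 × 10⁻¹⁵ = 9.860 × 10⁻²⁰ kg·m/s.
KE = p²/(2m) = (9.860 × 10⁻²⁰)² / (2 × 6.645 × 10⁻²⁷) = 7.315 × 10⁻¹³ J = 4570 keV.

KE = 4570 keV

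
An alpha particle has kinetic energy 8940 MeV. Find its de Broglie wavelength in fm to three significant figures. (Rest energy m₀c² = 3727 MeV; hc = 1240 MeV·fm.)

λ = 0.102 fm

Total energy E = KE + m₀c² = 8940 + 3727 = 12667 MeV.
(pc)² = E² − (m₀c²)² = (12667)² − (3727)² = 1.466 × 10⁸ MeV², so pc = 1.211 × 10⁴ MeV.
λ = hc/(pc) = 1240 MeV·fm / 1.211 × 10⁴ MeV = 0.102 fm.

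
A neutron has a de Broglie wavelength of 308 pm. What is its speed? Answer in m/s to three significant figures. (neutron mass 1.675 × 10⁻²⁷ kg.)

v = 1280 m/s

p = h/λ = 6.626 × 10⁻³⁴ / 3.080 × 10⁻¹⁰ = 2.151 × 10⁻²⁴ kg·m/s.
v = p/m = 2.151 × 10⁻²⁴ / 1.675 × 10⁻²⁷ = 1.28 × 10³ m/s = 1280 m/s.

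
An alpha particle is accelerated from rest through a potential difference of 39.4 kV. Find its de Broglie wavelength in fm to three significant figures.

λ = 51.2 fm

KE = 2eV = 2 × 1.602 × 10⁻¹⁹ × 3.940 × 10⁴ = 1.262 × 10⁻¹⁴ J.
p = √(2mKE) = √(2 × 6.645 × 10⁻²⁷ × 1.262 × 10⁻¹⁴) = 1.295 × 10⁻²⁰ kg·m/s.
λ = h/p = 6.626 × 10⁻³⁴ / 1.295 × 10⁻²⁰ = 5.12 × 10⁻¹⁴ m = 51.2 fm.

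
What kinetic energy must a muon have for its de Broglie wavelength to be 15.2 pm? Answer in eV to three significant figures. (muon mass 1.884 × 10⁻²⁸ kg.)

KE = 31.5 eV

p = h/λ = 6.626 × 10⁻³⁴ / 1.520 × 10⁻¹¹ = 4.359 × 10⁻²³ kg·m/s.
KE = p²/(2m) = (4.359 × 10⁻²³)² / (2 × 1.884 × 10⁻²⁸) = 5.043 × 10⁻¹⁸ J = 31.5 eV.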